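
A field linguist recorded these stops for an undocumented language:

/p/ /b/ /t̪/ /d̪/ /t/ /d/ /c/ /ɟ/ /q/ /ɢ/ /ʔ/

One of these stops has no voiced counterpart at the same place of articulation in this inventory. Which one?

/ʔ/

Bilabial: /p/ ~ /b/
Dental: /t̪/ ~ /d̪/
Alveolar: /t/ ~ /d/
Palatal: /c/ ~ /ɟ/
Uvular: /q/ ~ /ɢ/
Glottal: only /ʔ/ (voiceless); no voiced partner.
So /ʔ/ is the unpaired segment.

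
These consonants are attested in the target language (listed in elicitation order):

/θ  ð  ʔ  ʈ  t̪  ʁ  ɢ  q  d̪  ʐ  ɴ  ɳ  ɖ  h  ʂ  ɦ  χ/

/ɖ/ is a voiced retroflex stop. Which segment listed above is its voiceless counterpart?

/ʈ/

The voiceless counterpart is a voiceless retroflex stop — in this inventory, /ʈ/.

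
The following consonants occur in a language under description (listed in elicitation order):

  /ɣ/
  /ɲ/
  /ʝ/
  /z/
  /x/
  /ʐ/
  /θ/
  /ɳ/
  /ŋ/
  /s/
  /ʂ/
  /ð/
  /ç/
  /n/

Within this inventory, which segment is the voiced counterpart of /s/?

/z/

/s/ is a voiceless alveolar fricative.
The voiced counterpart is a voiced alveolar fricative — in this inventory, /z/.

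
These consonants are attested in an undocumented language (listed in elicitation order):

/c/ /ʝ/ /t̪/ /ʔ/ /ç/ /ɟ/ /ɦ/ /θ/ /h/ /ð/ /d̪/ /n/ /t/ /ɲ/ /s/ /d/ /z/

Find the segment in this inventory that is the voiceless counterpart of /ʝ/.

/ç/

/ʝ/ is a voiced palatal fricative.
The voiceless counterpart is a voiceless palatal fricative — in this inventory, /ç/.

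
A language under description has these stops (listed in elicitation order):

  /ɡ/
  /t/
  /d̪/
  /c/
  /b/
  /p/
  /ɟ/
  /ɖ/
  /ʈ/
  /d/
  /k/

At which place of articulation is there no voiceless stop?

place of articulation  voiceless  voiced  
bilabial          p         b       
dental            —         d̪      
alveolar          t         d       
retroflex         ʈ         ɖ       
palatal           c         ɟ       
velar             k         ɡ       
Every place of articulation has a voiceless member except dental, where /t̪/ would be expected.

dental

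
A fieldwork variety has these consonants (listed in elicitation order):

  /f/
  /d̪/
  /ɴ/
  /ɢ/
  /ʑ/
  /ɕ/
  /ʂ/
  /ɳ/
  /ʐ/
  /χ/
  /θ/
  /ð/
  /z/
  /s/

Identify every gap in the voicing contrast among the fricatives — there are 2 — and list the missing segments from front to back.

Voiceless: /f/ (labiodental), /θ/ (dental), /s/ (alveolar), /ʂ/ (retroflex), /ɕ/ (alveolo-palatal), /χ/ (uvular).
Voiced: /ð/ (dental), /z/ (alveolar), /ʐ/ (retroflex), /ʑ/ (alveolo-palatal).
Gaps, from front to back: labiodental lacks voiced (/v/); uvular lacks voiced (/ʁ/).

/v/, /ʁ/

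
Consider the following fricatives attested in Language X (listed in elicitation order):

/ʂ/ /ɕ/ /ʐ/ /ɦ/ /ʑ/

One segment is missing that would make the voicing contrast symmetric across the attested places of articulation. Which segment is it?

/h/

place of articulation  voiceless  voiced  
retroflex         ʂ         ʐ       
alveolo-palatal   ɕ         ʑ       
glottal           —         ɦ       
The glottal row has no voiceless member, so the gap is the voiceless glottal fricative /h/.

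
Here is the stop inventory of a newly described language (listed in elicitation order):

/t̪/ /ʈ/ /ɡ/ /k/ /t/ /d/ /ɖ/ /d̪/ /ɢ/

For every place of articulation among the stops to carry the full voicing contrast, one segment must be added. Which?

/q/

dental: voiceless /t̪/, voiced /d̪/.
alveolar: voiceless /t/, voiced /d/.
retroflex: voiceless /ʈ/, voiced /ɖ/.
velar: voiceless /k/, voiced /ɡ/.
uvular: voiceless —, voiced /ɢ/.
The uvular row has no voiceless member, so the gap is the voiceless uvular stop /q/.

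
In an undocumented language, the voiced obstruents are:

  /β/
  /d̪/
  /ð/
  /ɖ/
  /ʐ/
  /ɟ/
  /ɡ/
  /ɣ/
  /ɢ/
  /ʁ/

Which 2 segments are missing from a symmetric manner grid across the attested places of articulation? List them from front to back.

/b/, /ʝ/

bilabial: stop —, fricative /β/.
dental: stop /d̪/, fricative /ð/.
retroflex: stop /ɖ/, fricative /ʐ/.
palatal: stop /ɟ/, fricative —.
velar: stop /ɡ/, fricative /ɣ/.
uvular: stop /ɢ/, fricative /ʁ/.
Gaps, from front to back: bilabial lacks stop (/b/); palatal lacks fricative (/ʝ/).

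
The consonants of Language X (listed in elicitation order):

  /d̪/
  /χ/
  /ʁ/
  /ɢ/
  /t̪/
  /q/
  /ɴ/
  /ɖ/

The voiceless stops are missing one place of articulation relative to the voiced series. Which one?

retroflex

Voiceless: /t̪/ (dental), /q/ (uvular).
Voiced: /d̪/ (dental), /ɖ/ (retroflex), /ɢ/ (uvular).
Every place of articulation has a voiceless member except retroflex, where /ʈ/ would be expected.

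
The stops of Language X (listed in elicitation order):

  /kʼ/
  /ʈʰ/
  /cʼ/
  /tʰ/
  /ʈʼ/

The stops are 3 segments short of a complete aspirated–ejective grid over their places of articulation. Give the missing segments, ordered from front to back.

place of articulation  aspirated  ejective
alveolar          tʰ        —       
retroflex         ʈʰ        ʈʼ      
palatal           —         cʼ      
velar             —         kʼ      
Gaps, from front to back: alveolar lacks ejective (/tʼ/); palatal lacks aspirated (/cʰ/); velar lacks aspirated (/kʰ/).

/tʼ/, /cʰ/, /kʰ/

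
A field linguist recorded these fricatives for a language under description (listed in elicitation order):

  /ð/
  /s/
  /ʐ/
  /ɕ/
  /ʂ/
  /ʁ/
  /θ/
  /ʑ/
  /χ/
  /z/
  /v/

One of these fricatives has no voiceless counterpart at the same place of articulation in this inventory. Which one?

Dental: /θ/ ~ /ð/
Alveolar: /s/ ~ /z/
Retroflex: /ʂ/ ~ /ʐ/
Alveolo-palatal: /ɕ/ ~ /ʑ/
Uvular: /χ/ ~ /ʁ/
Labiodental: only /v/ (voiced); no voiceless partner.
So /v/ is the unpaired segment.

/v/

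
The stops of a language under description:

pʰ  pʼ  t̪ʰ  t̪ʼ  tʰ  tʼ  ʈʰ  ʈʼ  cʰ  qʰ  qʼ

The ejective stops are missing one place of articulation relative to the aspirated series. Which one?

place of articulation  aspirated  ejective
bilabial          pʰ        pʼ      
dental            t̪ʰ       t̪ʼ     
alveolar          tʰ        tʼ      
retroflex         ʈʰ        ʈʼ      
palatal           cʰ        —       
uvular            qʰ        qʼ      
Every place of articulation has an ejective member except palatal, where /cʼ/ would be expected.

palatal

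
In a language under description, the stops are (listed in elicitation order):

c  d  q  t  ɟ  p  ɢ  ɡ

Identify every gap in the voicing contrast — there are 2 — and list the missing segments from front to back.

/b/, /k/

bilabial: voiceless /p/, voiced —.
alveolar: voiceless /t/, voiced /d/.
palatal: voiceless /c/, voiced /ɟ/.
velar: voiceless —, voiced /ɡ/.
uvular: voiceless /q/, voiced /ɢ/.
Gaps, from front to back: bilabial lacks voiced (/b/); velar lacks voiceless (/k/).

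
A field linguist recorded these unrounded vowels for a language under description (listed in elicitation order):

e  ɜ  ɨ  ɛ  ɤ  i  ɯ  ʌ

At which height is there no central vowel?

height            front     central   back    
high              i         ɨ         ɯ       
high-mid          e         —         ɤ       
low-mid           ɛ         ɜ         ʌ       
Every height has a central member except high-mid, where /ɘ/ would be expected.

high-mid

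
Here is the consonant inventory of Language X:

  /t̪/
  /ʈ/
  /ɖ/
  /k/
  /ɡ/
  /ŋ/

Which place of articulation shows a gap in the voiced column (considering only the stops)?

dental

Voiceless: /t̪/ (dental), /ʈ/ (retroflex), /k/ (velar).
Voiced: /ɖ/ (retroflex), /ɡ/ (velar).
Every place of articulation has a voiced member except dental, where /d̪/ would be expected.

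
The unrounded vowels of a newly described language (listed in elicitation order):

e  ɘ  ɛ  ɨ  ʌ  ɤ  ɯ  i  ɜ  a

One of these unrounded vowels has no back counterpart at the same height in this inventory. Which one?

High: /i/ ~ /ɨ/ ~ /ɯ/
High-mid: /e/ ~ /ɘ/ ~ /ɤ/
Low-mid: /ɛ/ ~ /ɜ/ ~ /ʌ/
Low: only /a/ (front); no back partner.
So /a/ is the unpaired segment.

/a/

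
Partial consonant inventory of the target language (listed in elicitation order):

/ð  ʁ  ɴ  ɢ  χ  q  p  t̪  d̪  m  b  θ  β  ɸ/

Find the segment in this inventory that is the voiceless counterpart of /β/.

/ɸ/

/β/ is a voiced bilabial fricative.
The voiceless counterpart is a voiceless bilabial fricative — in this inventory, /ɸ/.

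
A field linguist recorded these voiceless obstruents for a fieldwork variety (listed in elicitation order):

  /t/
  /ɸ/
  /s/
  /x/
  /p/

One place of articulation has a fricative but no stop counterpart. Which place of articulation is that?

velar

Stop: /p/ (bilabial), /t/ (alveolar).
Fricative: /ɸ/ (bilabial), /s/ (alveolar), /x/ (velar).
Every place of articulation has a stop member except velar, where /k/ would be expected.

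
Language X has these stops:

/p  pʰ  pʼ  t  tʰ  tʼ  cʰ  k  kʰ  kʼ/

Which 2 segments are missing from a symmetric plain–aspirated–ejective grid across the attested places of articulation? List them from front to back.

/c/, /cʼ/

place of articulation  plain     aspirated  ejective
bilabial          p         pʰ        pʼ      
alveolar          t         tʰ        tʼ      
palatal           —         cʰ        —       
velar             k         kʰ        kʼ      
Gaps, from front to back: palatal lacks plain (/c/); palatal lacks ejective (/cʼ/).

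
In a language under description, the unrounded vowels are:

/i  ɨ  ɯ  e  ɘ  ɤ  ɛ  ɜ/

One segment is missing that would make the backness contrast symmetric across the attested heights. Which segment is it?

/ʌ/

high: front /i/, central /ɨ/, back /ɯ/.
high-mid: front /e/, central /ɘ/, back /ɤ/.
low-mid: front /ɛ/, central /ɜ/, back —.
The low-mid row has no back member, so the gap is the low-mid back unrounded vowel /ʌ/.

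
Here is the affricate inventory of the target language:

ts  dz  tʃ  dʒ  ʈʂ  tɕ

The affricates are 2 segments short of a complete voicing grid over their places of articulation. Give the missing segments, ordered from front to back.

Voiceless: /ts/ (alveolar), /tʃ/ (postalveolar), /ʈʂ/ (retroflex), /tɕ/ (alveolo-palatal).
Voiced: /dz/ (alveolar), /dʒ/ (postalveolar).
Gaps, from front to back: retroflex lacks voiced (/ɖʐ/); alveolo-palatal lacks voiced (/dʑ/).

/ɖʐ/, /dʑ/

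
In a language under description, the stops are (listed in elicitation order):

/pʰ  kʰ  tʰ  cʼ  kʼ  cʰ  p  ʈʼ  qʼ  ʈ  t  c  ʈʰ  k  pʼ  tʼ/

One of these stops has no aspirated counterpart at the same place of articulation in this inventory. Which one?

/qʼ/

Bilabial: /p/ ~ /pʰ/ ~ /pʼ/
Alveolar: /t/ ~ /tʰ/ ~ /tʼ/
Retroflex: /ʈ/ ~ /ʈʰ/ ~ /ʈʼ/
Palatal: /c/ ~ /cʰ/ ~ /cʼ/
Velar: /k/ ~ /kʰ/ ~ /kʼ/
Uvular: only /qʼ/ (ejective); no aspirated partner.
So /qʼ/ is the unpaired segment.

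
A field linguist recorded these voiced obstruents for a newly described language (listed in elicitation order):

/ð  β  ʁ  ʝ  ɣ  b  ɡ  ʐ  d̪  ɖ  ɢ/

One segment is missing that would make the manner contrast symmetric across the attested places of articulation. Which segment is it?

/ɟ/

Stop: /b/ (bilabial), /d̪/ (dental), /ɖ/ (retroflex), /ɡ/ (velar), /ɢ/ (uvular).
Fricative: /β/ (bilabial), /ð/ (dental), /ʐ/ (retroflex), /ʝ/ (palatal), /ɣ/ (velar), /ʁ/ (uvular).
The palatal row has no stop member, so the gap is the palatal stop /ɟ/.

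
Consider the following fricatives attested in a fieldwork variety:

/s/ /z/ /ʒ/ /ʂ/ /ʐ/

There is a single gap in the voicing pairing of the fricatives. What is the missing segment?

/ʃ/

Voiceless: /s/ (alveolar), /ʂ/ (retroflex).
Voiced: /z/ (alveolar), /ʒ/ (postalveolar), /ʐ/ (retroflex).
The postalveolar row has no voiceless member, so the gap is the voiceless postalveolar fricative /ʃ/.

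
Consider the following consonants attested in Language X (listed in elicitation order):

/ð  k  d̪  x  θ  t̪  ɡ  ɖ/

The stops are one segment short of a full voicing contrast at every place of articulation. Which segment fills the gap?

place of articulation  voiceless  voiced  
dental            t̪        d̪      
retroflex         —         ɖ       
velar             k         ɡ       
The retroflex row has no voiceless member, so the gap is the voiceless retroflex stop /ʈ/.

/ʈ/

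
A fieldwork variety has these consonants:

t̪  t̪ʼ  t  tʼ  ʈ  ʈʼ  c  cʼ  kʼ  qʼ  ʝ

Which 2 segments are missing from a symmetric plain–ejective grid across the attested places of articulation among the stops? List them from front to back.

/k/, /q/

Plain: /t̪/ (dental), /t/ (alveolar), /ʈ/ (retroflex), /c/ (palatal).
Ejective: /t̪ʼ/ (dental), /tʼ/ (alveolar), /ʈʼ/ (retroflex), /cʼ/ (palatal), /kʼ/ (velar), /qʼ/ (uvular).
Gaps, from front to back: velar lacks plain (/k/); uvular lacks plain (/q/).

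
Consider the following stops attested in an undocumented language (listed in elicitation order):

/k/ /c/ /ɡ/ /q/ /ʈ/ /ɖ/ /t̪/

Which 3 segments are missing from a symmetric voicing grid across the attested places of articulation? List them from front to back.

place of articulation  voiceless  voiced  
dental            t̪        —       
retroflex         ʈ         ɖ       
palatal           c         —       
velar             k         ɡ       
uvular            q         —       
Gaps, from front to back: dental lacks voiced (/d̪/); palatal lacks voiced (/ɟ/); uvular lacks voiced (/ɢ/).

/d̪/, /ɟ/, /ɢ/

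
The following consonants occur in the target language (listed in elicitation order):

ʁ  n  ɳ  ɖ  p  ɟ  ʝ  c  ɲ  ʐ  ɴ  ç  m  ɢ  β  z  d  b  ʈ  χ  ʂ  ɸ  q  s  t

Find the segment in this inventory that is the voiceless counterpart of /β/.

/ɸ/

/β/ is a voiced bilabial fricative.
The voiceless counterpart is a voiceless bilabial fricative — in this inventory, /ɸ/.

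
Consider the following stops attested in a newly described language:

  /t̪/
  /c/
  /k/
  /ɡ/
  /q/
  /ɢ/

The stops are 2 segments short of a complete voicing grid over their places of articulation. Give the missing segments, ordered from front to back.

dental: voiceless /t̪/, voiced —.
palatal: voiceless /c/, voiced —.
velar: voiceless /k/, voiced /ɡ/.
uvular: voiceless /q/, voiced /ɢ/.
Gaps, from front to back: dental lacks voiced (/d̪/); palatal lacks voiced (/ɟ/).

/d̪/, /ɟ/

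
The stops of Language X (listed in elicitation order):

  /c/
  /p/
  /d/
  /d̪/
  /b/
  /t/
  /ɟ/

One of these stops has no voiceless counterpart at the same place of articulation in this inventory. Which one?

/d̪/

Bilabial: /p/ ~ /b/
Alveolar: /t/ ~ /d/
Palatal: /c/ ~ /ɟ/
Dental: only /d̪/ (voiced); no voiceless partner.
So /d̪/ is the unpaired segment.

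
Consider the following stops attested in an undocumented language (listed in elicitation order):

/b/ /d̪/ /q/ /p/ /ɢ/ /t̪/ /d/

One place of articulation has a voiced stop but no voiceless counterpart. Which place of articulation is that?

bilabial: voiceless /p/, voiced /b/.
dental: voiceless /t̪/, voiced /d̪/.
alveolar: voiceless —, voiced /d/.
uvular: voiceless /q/, voiced /ɢ/.
Every place of articulation has a voiceless member except alveolar, where /t/ would be expected.

alveolar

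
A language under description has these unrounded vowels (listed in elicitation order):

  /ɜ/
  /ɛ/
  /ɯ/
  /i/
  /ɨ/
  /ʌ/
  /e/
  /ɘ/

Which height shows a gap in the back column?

Front: /i/ (high), /e/ (high-mid), /ɛ/ (low-mid).
Central: /ɨ/ (high), /ɘ/ (high-mid), /ɜ/ (low-mid).
Back: /ɯ/ (high), /ʌ/ (low-mid).
Every height has a back member except high-mid, where /ɤ/ would be expected.

high-mid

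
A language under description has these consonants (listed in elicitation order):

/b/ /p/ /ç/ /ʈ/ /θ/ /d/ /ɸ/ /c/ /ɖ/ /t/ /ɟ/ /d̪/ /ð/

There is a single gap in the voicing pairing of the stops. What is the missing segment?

place of articulation  voiceless  voiced  
bilabial          p         b       
dental            —         d̪      
alveolar          t         d       
retroflex         ʈ         ɖ       
palatal           c         ɟ       
The dental row has no voiceless member, so the gap is the voiceless dental stop /t̪/.

/t̪/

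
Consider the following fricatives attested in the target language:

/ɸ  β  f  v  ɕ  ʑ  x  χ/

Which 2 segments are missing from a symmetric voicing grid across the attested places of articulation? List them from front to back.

/ɣ/, /ʁ/

Voiceless: /ɸ/ (bilabial), /f/ (labiodental), /ɕ/ (alveolo-palatal), /x/ (velar), /χ/ (uvular).
Voiced: /β/ (bilabial), /v/ (labiodental), /ʑ/ (alveolo-palatal).
Gaps, from front to back: velar lacks voiced (/ɣ/); uvular lacks voiced (/ʁ/).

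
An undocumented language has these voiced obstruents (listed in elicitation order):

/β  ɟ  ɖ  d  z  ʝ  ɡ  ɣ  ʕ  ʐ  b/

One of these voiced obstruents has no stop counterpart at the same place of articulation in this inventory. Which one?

Bilabial: /b/ ~ /β/
Alveolar: /d/ ~ /z/
Retroflex: /ɖ/ ~ /ʐ/
Palatal: /ɟ/ ~ /ʝ/
Velar: /ɡ/ ~ /ɣ/
Pharyngeal: only /ʕ/ (fricative); no stop partner.
So /ʕ/ is the unpaired segment.

/ʕ/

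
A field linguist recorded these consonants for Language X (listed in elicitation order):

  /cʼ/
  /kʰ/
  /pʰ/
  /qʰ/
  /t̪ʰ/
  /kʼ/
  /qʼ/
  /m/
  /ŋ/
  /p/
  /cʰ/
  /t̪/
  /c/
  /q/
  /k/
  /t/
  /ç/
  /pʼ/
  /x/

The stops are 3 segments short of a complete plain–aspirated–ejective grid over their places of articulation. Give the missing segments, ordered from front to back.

/t̪ʼ/, /tʰ/, /tʼ/

Plain: /p/ (bilabial), /t̪/ (dental), /t/ (alveolar), /c/ (palatal), /k/ (velar), /q/ (uvular).
Aspirated: /pʰ/ (bilabial), /t̪ʰ/ (dental), /cʰ/ (palatal), /kʰ/ (velar), /qʰ/ (uvular).
Ejective: /pʼ/ (bilabial), /cʼ/ (palatal), /kʼ/ (velar), /qʼ/ (uvular).
Gaps, from front to back: dental lacks ejective (/t̪ʼ/); alveolar lacks aspirated (/tʰ/); alveolar lacks ejective (/tʼ/).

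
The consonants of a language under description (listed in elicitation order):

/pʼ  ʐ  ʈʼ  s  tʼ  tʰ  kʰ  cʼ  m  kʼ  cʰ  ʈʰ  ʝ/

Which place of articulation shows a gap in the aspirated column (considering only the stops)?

place of articulation  aspirated  ejective
bilabial          —         pʼ      
alveolar          tʰ        tʼ      
retroflex         ʈʰ        ʈʼ      
palatal           cʰ        cʼ      
velar             kʰ        kʼ      
Every place of articulation has an aspirated member except bilabial, where /pʰ/ would be expected.

bilabial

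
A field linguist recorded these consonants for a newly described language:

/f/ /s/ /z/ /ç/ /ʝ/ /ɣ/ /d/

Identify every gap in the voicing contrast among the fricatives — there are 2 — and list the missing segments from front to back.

place of articulation  voiceless  voiced  
labiodental       f         —       
alveolar          s         z       
palatal           ç         ʝ       
velar             —         ɣ       
Gaps, from front to back: labiodental lacks voiced (/v/); velar lacks voiceless (/x/).

/v/, /x/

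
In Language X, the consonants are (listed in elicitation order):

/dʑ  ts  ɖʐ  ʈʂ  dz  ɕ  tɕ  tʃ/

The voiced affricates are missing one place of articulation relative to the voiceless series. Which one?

place of articulation  voiceless  voiced  
alveolar          ts        dz      
postalveolar      tʃ        —       
retroflex         ʈʂ        ɖʐ      
alveolo-palatal   tɕ        dʑ      
Every place of articulation has a voiced member except postalveolar, where /dʒ/ would be expected.

postalveolar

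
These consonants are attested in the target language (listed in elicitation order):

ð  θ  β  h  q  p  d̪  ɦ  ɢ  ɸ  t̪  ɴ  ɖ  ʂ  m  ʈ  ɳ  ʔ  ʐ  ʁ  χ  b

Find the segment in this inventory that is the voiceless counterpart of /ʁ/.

/ʁ/ is a voiced uvular fricative.
The voiceless counterpart is a voiceless uvular fricative — in this inventory, /χ/.

/χ/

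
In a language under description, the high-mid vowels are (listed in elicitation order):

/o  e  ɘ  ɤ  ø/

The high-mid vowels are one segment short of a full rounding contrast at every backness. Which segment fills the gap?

Unrounded: /e/ (front), /ɘ/ (central), /ɤ/ (back).
Rounded: /ø/ (front), /o/ (back).
The central row has no rounded member, so the gap is the central rounded vowel /ɵ/.

/ɵ/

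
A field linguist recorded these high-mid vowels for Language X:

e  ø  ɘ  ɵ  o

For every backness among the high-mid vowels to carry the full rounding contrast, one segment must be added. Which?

/ɤ/

front: unrounded /e/, rounded /ø/.
central: unrounded /ɘ/, rounded /ɵ/.
back: unrounded —, rounded /o/.
The back row has no unrounded member, so the gap is the back unrounded vowel /ɤ/.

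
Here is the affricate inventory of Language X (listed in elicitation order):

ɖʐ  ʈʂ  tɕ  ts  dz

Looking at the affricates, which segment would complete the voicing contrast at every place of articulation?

/dʑ/

place of articulation  voiceless  voiced  
alveolar          ts        dz      
retroflex         ʈʂ        ɖʐ      
alveolo-palatal   tɕ        —       
The alveolo-palatal row has no voiced member, so the gap is the voiced alveolo-palatal affricate /dʑ/.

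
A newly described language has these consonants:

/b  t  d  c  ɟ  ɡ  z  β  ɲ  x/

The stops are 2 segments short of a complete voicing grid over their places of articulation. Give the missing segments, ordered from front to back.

place of articulation  voiceless  voiced  
bilabial          —         b       
alveolar          t         d       
palatal           c         ɟ       
velar             —         ɡ       
Gaps, from front to back: bilabial lacks voiceless (/p/); velar lacks voiceless (/k/).

/p/, /k/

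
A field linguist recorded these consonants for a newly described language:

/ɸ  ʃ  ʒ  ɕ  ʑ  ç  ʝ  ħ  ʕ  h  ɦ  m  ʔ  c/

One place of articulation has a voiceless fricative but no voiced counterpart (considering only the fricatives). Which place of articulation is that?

bilabial

place of articulation  voiceless  voiced  
bilabial          ɸ         —       
postalveolar      ʃ         ʒ       
alveolo-palatal   ɕ         ʑ       
palatal           ç         ʝ       
pharyngeal        ħ         ʕ       
glottal           h         ɦ       
Every place of articulation has a voiced member except bilabial, where /β/ would be expected.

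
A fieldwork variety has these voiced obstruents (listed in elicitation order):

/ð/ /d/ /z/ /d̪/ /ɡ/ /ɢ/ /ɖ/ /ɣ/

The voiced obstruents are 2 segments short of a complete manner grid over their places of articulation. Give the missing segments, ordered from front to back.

/ʐ/, /ʁ/

place of articulation  stop      fricative
dental            d̪        ð       
alveolar          d         z       
retroflex         ɖ         —       
velar             ɡ         ɣ       
uvular            ɢ         —       
Gaps, from front to back: retroflex lacks fricative (/ʐ/); uvular lacks fricative (/ʁ/).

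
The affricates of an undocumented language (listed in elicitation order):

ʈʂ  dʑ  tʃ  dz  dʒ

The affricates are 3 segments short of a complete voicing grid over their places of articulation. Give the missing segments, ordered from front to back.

place of articulation  voiceless  voiced  
alveolar          —         dz      
postalveolar      tʃ        dʒ      
retroflex         ʈʂ        —       
alveolo-palatal   —         dʑ      
Gaps, from front to back: alveolar lacks voiceless (/ts/); retroflex lacks voiced (/ɖʐ/); alveolo-palatal lacks voiceless (/tɕ/).

/ts/, /ɖʐ/, /tɕ/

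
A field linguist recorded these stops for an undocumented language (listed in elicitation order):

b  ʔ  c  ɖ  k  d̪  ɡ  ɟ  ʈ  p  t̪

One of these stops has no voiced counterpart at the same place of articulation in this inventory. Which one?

Bilabial: /p/ ~ /b/
Dental: /t̪/ ~ /d̪/
Retroflex: /ʈ/ ~ /ɖ/
Palatal: /c/ ~ /ɟ/
Velar: /k/ ~ /ɡ/
Glottal: only /ʔ/ (voiceless); no voiced partner.
So /ʔ/ is the unpaired segment.

/ʔ/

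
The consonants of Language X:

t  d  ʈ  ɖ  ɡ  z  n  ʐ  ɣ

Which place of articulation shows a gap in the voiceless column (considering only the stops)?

alveolar: voiceless /t/, voiced /d/.
retroflex: voiceless /ʈ/, voiced /ɖ/.
velar: voiceless —, voiced /ɡ/.
Every place of articulation has a voiceless member except velar, where /k/ would be expected.

velar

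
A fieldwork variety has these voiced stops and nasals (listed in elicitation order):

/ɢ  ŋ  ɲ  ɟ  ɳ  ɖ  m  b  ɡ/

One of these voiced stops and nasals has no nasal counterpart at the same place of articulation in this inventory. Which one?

Bilabial: /b/ ~ /m/
Retroflex: /ɖ/ ~ /ɳ/
Palatal: /ɟ/ ~ /ɲ/
Velar: /ɡ/ ~ /ŋ/
Uvular: only /ɢ/ (oral stop); no nasal partner.
So /ɢ/ is the unpaired segment.

/ɢ/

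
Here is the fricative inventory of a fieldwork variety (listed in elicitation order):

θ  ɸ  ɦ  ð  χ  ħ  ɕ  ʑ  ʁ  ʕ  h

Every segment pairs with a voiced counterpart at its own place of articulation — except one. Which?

Dental: /θ/ ~ /ð/
Alveolo-palatal: /ɕ/ ~ /ʑ/
Uvular: /χ/ ~ /ʁ/
Pharyngeal: /ħ/ ~ /ʕ/
Glottal: /h/ ~ /ɦ/
Bilabial: only /ɸ/ (voiceless); no voiced partner.
So /ɸ/ is the unpaired segment.

/ɸ/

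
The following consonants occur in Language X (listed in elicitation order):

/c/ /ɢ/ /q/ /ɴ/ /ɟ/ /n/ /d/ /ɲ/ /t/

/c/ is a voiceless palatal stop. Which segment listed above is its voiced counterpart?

The voiced counterpart is a voiced palatal stop — in this inventory, /ɟ/.

/ɟ/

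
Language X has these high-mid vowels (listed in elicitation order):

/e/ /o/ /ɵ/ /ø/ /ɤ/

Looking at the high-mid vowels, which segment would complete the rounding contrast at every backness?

/ɘ/

front: unrounded /e/, rounded /ø/.
central: unrounded —, rounded /ɵ/.
back: unrounded /ɤ/, rounded /o/.
The central row has no unrounded member, so the gap is the central unrounded vowel /ɘ/.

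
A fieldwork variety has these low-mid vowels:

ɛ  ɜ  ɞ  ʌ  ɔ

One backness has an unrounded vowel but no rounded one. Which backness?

front

front: unrounded /ɛ/, rounded —.
central: unrounded /ɜ/, rounded /ɞ/.
back: unrounded /ʌ/, rounded /ɔ/.
Every backness has a rounded member except front, where /œ/ would be expected.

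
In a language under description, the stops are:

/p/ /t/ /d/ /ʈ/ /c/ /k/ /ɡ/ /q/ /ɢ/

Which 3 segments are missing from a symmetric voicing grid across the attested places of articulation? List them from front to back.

/b/, /ɖ/, /ɟ/

place of articulation  voiceless  voiced  
bilabial          p         —       
alveolar          t         d       
retroflex         ʈ         —       
palatal           c         —       
velar             k         ɡ       
uvular            q         ɢ       
Gaps, from front to back: bilabial lacks voiced (/b/); retroflex lacks voiced (/ɖ/); palatal lacks voiced (/ɟ/).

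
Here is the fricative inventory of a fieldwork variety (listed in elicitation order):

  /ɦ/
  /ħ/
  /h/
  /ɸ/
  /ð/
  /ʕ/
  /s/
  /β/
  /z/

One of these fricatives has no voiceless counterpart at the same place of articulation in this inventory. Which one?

/ð/

Bilabial: /ɸ/ ~ /β/
Alveolar: /s/ ~ /z/
Pharyngeal: /ħ/ ~ /ʕ/
Glottal: /h/ ~ /ɦ/
Dental: only /ð/ (voiced); no voiceless partner.
So /ð/ is the unpaired segment.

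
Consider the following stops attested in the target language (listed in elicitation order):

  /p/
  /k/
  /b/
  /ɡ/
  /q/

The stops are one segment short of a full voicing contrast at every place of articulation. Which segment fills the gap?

/ɢ/

place of articulation  voiceless  voiced  
bilabial          p         b       
velar             k         ɡ       
uvular            q         —       
The uvular row has no voiced member, so the gap is the voiced uvular stop /ɢ/.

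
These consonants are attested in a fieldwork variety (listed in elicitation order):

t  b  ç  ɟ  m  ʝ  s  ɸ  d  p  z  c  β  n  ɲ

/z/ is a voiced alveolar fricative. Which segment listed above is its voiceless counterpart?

/s/

The voiceless counterpart is a voiceless alveolar fricative — in this inventory, /s/.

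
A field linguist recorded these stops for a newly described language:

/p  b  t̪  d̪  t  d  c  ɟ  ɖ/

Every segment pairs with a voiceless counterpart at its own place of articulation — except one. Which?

Bilabial: /p/ ~ /b/
Dental: /t̪/ ~ /d̪/
Alveolar: /t/ ~ /d/
Palatal: /c/ ~ /ɟ/
Retroflex: only /ɖ/ (voiced); no voiceless partner.
So /ɖ/ is the unpaired segment.

/ɖ/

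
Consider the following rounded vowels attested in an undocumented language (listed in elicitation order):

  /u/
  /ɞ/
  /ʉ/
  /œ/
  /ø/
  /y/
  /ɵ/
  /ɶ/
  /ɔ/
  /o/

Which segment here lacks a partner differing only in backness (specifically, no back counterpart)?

/ɶ/

High: /y/ ~ /ʉ/ ~ /u/
High-mid: /ø/ ~ /ɵ/ ~ /o/
Low-mid: /œ/ ~ /ɞ/ ~ /ɔ/
Low: only /ɶ/ (front); no back partner.
So /ɶ/ is the unpaired segment.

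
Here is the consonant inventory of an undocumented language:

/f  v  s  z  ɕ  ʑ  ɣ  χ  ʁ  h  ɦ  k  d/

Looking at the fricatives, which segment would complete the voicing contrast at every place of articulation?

/x/

labiodental: voiceless /f/, voiced /v/.
alveolar: voiceless /s/, voiced /z/.
alveolo-palatal: voiceless /ɕ/, voiced /ʑ/.
velar: voiceless —, voiced /ɣ/.
uvular: voiceless /χ/, voiced /ʁ/.
glottal: voiceless /h/, voiced /ɦ/.
The velar row has no voiceless member, so the gap is the voiceless velar fricative /x/.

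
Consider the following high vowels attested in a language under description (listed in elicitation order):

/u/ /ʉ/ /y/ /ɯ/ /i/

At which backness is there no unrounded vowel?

central

backness          unrounded  rounded 
front             i         y       
central           —         ʉ       
back              ɯ         u       
Every backness has an unrounded member except central, where /ɨ/ would be expected.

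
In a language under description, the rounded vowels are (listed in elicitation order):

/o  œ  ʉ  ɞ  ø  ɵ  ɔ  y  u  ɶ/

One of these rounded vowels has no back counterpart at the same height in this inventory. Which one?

/ɶ/

High: /y/ ~ /ʉ/ ~ /u/
High-mid: /ø/ ~ /ɵ/ ~ /o/
Low-mid: /œ/ ~ /ɞ/ ~ /ɔ/
Low: only /ɶ/ (front); no back partner.
So /ɶ/ is the unpaired segment.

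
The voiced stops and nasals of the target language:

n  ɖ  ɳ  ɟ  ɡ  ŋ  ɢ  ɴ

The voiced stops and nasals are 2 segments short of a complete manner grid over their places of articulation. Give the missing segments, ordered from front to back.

/d/, /ɲ/

place of articulation  oral stop  nasal   
alveolar          —         n       
retroflex         ɖ         ɳ       
palatal           ɟ         —       
velar             ɡ         ŋ       
uvular            ɢ         ɴ       
Gaps, from front to back: alveolar lacks oral stop (/d/); palatal lacks nasal (/ɲ/).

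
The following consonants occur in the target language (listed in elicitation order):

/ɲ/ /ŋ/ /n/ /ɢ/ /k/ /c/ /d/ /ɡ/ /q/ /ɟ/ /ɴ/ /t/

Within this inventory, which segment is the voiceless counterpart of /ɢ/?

/q/

/ɢ/ is a voiced uvular stop.
The voiceless counterpart is a voiceless uvular stop — in this inventory, /q/.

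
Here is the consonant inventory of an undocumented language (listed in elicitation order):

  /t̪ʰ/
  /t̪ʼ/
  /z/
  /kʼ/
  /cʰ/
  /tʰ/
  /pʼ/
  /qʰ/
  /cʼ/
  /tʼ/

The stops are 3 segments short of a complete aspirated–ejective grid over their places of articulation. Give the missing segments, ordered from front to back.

/pʰ/, /kʰ/, /qʼ/

place of articulation  aspirated  ejective
bilabial          —         pʼ      
dental            t̪ʰ       t̪ʼ     
alveolar          tʰ        tʼ      
palatal           cʰ        cʼ      
velar             —         kʼ      
uvular            qʰ        —       
Gaps, from front to back: bilabial lacks aspirated (/pʰ/); velar lacks aspirated (/kʰ/); uvular lacks ejective (/qʼ/).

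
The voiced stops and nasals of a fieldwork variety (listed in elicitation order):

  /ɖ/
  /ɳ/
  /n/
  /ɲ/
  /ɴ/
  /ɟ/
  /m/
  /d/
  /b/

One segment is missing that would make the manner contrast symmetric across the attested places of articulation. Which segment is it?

place of articulation  oral stop  nasal   
bilabial          b         m       
alveolar          d         n       
retroflex         ɖ         ɳ       
palatal           ɟ         ɲ       
uvular            —         ɴ       
The uvular row has no oral stop member, so the gap is the uvular oral stop /ɢ/.

/ɢ/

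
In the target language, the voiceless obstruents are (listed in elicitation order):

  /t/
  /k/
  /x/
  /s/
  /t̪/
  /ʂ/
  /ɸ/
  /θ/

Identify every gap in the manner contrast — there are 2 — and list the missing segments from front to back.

Stop: /t̪/ (dental), /t/ (alveolar), /k/ (velar).
Fricative: /ɸ/ (bilabial), /θ/ (dental), /s/ (alveolar), /ʂ/ (retroflex), /x/ (velar).
Gaps, from front to back: bilabial lacks stop (/p/); retroflex lacks stop (/ʈ/).

/p/, /ʈ/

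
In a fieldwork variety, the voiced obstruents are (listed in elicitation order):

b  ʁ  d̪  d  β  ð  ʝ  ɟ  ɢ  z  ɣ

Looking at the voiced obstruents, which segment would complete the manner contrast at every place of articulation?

/ɡ/

Stop: /b/ (bilabial), /d̪/ (dental), /d/ (alveolar), /ɟ/ (palatal), /ɢ/ (uvular).
Fricative: /β/ (bilabial), /ð/ (dental), /z/ (alveolar), /ʝ/ (palatal), /ɣ/ (velar), /ʁ/ (uvular).
The velar row has no stop member, so the gap is the velar stop /ɡ/.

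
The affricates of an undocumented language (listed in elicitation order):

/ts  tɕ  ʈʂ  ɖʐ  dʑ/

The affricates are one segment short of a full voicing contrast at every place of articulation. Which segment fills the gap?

/dz/

Voiceless: /ts/ (alveolar), /ʈʂ/ (retroflex), /tɕ/ (alveolo-palatal).
Voiced: /ɖʐ/ (retroflex), /dʑ/ (alveolo-palatal).
The alveolar row has no voiced member, so the gap is the voiced alveolar affricate /dz/.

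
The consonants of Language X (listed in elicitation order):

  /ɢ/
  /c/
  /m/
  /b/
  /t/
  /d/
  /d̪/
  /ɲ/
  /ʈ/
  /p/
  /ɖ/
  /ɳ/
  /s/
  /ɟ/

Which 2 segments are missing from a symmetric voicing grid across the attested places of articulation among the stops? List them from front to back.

Voiceless: /p/ (bilabial), /t/ (alveolar), /ʈ/ (retroflex), /c/ (palatal).
Voiced: /b/ (bilabial), /d̪/ (dental), /d/ (alveolar), /ɖ/ (retroflex), /ɟ/ (palatal), /ɢ/ (uvular).
Gaps, from front to back: dental lacks voiceless (/t̪/); uvular lacks voiceless (/q/).

/t̪/, /q/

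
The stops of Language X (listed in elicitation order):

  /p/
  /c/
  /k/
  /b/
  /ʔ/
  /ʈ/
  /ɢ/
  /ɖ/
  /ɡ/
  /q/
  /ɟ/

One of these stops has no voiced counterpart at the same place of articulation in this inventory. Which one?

/ʔ/

Bilabial: /p/ ~ /b/
Retroflex: /ʈ/ ~ /ɖ/
Palatal: /c/ ~ /ɟ/
Velar: /k/ ~ /ɡ/
Uvular: /q/ ~ /ɢ/
Glottal: only /ʔ/ (voiceless); no voiced partner.
So /ʔ/ is the unpaired segment.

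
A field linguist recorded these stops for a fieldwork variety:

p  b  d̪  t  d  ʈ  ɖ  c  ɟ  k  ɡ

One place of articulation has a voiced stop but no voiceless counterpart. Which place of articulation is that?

dental

Voiceless: /p/ (bilabial), /t/ (alveolar), /ʈ/ (retroflex), /c/ (palatal), /k/ (velar).
Voiced: /b/ (bilabial), /d̪/ (dental), /d/ (alveolar), /ɖ/ (retroflex), /ɟ/ (palatal), /ɡ/ (velar).
Every place of articulation has a voiceless member except dental, where /t̪/ would be expected.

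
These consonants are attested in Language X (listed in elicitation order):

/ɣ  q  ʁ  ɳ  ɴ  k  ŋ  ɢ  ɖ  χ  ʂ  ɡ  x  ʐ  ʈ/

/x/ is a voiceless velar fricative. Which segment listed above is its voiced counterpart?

The voiced counterpart is a voiced velar fricative — in this inventory, /ɣ/.

/ɣ/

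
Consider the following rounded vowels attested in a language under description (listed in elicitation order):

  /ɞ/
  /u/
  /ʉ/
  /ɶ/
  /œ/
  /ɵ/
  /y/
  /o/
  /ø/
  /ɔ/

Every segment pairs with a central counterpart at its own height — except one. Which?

High: /y/ ~ /ʉ/ ~ /u/
High-mid: /ø/ ~ /ɵ/ ~ /o/
Low-mid: /œ/ ~ /ɞ/ ~ /ɔ/
Low: only /ɶ/ (front); no central partner.
So /ɶ/ is the unpaired segment.

/ɶ/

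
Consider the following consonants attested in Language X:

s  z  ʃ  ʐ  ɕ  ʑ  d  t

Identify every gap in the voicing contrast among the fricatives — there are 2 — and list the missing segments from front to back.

Voiceless: /s/ (alveolar), /ʃ/ (postalveolar), /ɕ/ (alveolo-palatal).
Voiced: /z/ (alveolar), /ʐ/ (retroflex), /ʑ/ (alveolo-palatal).
Gaps, from front to back: postalveolar lacks voiced (/ʒ/); retroflex lacks voiceless (/ʂ/).

/ʒ/, /ʂ/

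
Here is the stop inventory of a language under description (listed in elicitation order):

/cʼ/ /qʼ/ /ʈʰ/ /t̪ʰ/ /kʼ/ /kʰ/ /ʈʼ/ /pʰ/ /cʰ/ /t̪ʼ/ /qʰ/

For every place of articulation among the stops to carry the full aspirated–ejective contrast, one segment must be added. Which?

/pʼ/

Aspirated: /pʰ/ (bilabial), /t̪ʰ/ (dental), /ʈʰ/ (retroflex), /cʰ/ (palatal), /kʰ/ (velar), /qʰ/ (uvular).
Ejective: /t̪ʼ/ (dental), /ʈʼ/ (retroflex), /cʼ/ (palatal), /kʼ/ (velar), /qʼ/ (uvular).
The bilabial row has no ejective member, so the gap is the ejective bilabial stop /pʼ/.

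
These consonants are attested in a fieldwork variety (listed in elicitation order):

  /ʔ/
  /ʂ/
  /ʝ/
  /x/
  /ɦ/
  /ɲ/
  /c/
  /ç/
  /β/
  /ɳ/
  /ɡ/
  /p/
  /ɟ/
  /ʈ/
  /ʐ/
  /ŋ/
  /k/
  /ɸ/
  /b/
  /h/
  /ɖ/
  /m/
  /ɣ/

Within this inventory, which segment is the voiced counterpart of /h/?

/h/ is a voiceless glottal fricative.
The voiced counterpart is a voiced glottal fricative — in this inventory, /ɦ/.

/ɦ/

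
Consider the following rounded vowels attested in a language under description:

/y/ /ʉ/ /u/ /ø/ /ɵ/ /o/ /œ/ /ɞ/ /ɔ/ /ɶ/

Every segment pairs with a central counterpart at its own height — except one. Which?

/ɶ/

High: /y/ ~ /ʉ/ ~ /u/
High-mid: /ø/ ~ /ɵ/ ~ /o/
Low-mid: /œ/ ~ /ɞ/ ~ /ɔ/
Low: only /ɶ/ (front); no central partner.
So /ɶ/ is the unpaired segment.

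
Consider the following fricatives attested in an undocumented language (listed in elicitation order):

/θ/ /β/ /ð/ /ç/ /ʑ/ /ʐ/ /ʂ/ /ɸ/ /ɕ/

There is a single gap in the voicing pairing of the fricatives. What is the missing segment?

Voiceless: /ɸ/ (bilabial), /θ/ (dental), /ʂ/ (retroflex), /ɕ/ (alveolo-palatal), /ç/ (palatal).
Voiced: /β/ (bilabial), /ð/ (dental), /ʐ/ (retroflex), /ʑ/ (alveolo-palatal).
The palatal row has no voiced member, so the gap is the voiced palatal fricative /ʝ/.

/ʝ/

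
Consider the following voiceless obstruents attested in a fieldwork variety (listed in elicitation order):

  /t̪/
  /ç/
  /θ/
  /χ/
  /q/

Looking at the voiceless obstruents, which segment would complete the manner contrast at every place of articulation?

/c/

dental: stop /t̪/, fricative /θ/.
palatal: stop —, fricative /ç/.
uvular: stop /q/, fricative /χ/.
The palatal row has no stop member, so the gap is the palatal stop /c/.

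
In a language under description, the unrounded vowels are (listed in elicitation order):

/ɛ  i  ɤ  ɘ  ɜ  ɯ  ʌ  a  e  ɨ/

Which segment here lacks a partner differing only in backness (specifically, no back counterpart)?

/a/

High: /i/ ~ /ɨ/ ~ /ɯ/
High-mid: /e/ ~ /ɘ/ ~ /ɤ/
Low-mid: /ɛ/ ~ /ɜ/ ~ /ʌ/
Low: only /a/ (front); no back partner.
So /a/ is the unpaired segment.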